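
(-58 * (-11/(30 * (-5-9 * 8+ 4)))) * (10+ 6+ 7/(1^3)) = -7337/1095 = -6.70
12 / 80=0.15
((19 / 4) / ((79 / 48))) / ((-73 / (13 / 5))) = -2964 / 28835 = -0.10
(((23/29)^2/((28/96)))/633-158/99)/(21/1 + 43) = -97920919/3935153376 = -0.02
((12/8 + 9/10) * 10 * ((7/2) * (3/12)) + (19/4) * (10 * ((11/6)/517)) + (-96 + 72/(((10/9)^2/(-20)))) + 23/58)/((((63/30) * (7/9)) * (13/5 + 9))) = -507377435/7747292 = -65.49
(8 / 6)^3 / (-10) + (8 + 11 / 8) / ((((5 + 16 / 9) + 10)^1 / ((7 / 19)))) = -96589 / 3098520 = -0.03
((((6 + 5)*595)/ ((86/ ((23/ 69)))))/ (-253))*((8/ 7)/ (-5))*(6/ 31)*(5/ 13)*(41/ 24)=3485/ 1195701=0.00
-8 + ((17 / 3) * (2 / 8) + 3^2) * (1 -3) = -173 / 6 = -28.83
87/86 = 1.01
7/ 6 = 1.17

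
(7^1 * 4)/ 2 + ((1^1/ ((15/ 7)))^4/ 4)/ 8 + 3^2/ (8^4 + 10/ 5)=15494509883/ 1106460000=14.00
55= 55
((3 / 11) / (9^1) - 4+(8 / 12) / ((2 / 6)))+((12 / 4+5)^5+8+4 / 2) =1081609 / 33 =32776.03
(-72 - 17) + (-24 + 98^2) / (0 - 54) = -7193 / 27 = -266.41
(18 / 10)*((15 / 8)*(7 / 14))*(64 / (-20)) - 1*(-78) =363 / 5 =72.60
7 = 7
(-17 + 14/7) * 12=-180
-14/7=-2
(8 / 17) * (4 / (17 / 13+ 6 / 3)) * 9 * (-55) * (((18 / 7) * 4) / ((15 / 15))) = -14826240 / 5117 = -2897.45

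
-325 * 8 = -2600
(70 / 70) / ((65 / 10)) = 2 / 13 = 0.15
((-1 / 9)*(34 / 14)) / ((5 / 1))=-17 / 315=-0.05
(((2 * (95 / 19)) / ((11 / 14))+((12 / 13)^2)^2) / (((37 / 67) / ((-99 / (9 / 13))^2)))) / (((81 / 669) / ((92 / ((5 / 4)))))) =255631881990848 / 844155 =302825763.03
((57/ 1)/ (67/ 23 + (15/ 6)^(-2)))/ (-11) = -575/ 341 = -1.69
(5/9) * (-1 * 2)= -10/9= -1.11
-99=-99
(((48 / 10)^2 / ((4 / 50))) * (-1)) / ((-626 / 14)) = 2016 / 313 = 6.44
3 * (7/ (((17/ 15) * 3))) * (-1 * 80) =-8400/ 17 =-494.12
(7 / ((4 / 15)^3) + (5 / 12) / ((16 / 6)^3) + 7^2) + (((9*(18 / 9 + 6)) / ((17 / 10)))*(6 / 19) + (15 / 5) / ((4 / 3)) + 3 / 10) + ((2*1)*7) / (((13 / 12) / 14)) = 26444064743 / 42997760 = 615.01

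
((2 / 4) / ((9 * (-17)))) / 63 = -1 / 19278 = -0.00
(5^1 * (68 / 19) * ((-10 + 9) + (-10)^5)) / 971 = -1842.94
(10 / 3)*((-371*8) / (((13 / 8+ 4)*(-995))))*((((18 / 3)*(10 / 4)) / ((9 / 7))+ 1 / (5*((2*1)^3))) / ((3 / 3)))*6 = 16656416 / 134325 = 124.00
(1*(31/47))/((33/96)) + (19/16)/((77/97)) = 17975/5264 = 3.41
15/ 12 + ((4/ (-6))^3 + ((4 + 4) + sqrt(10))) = 12.12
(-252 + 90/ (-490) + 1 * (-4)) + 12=-11965/ 49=-244.18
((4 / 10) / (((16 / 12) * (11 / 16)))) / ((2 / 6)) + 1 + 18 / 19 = 3403 / 1045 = 3.26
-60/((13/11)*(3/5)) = -84.62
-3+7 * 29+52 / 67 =13452 / 67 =200.78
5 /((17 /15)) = 75 /17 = 4.41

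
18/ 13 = 1.38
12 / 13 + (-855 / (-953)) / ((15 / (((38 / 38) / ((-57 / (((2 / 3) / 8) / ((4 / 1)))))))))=548915 / 594672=0.92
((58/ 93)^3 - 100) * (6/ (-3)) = 160481176/ 804357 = 199.51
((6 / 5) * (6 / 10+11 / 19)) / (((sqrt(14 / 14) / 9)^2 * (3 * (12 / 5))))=1512 / 95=15.92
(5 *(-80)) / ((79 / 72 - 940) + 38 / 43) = 1238400 / 2904107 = 0.43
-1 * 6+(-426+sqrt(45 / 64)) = -432+3 * sqrt(5) / 8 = -431.16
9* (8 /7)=72 /7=10.29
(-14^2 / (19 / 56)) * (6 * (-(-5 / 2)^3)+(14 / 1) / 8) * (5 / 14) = -374360 / 19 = -19703.16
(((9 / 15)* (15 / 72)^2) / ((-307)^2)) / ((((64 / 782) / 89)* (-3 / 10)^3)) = -21749375 / 1954347264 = -0.01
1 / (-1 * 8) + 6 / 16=1 / 4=0.25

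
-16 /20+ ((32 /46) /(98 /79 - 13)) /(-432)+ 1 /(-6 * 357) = -549443863 /686521710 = -0.80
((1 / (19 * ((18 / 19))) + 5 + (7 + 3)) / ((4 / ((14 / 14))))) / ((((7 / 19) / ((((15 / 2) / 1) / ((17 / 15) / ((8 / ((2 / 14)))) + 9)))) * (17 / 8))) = 514900 / 128809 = 4.00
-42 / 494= -0.09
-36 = -36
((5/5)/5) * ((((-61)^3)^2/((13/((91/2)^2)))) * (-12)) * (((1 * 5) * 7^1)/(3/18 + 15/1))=-45440970186402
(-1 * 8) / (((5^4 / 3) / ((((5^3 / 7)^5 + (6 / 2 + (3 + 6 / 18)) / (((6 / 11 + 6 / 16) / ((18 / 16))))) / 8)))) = -823978122038 / 94539375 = -8715.71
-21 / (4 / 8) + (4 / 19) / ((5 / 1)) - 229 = -270.96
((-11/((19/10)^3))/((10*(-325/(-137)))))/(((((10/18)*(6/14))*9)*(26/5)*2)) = -10549/3477513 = -0.00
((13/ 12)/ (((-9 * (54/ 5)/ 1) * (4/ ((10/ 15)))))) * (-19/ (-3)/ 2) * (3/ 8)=-1235/ 559872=-0.00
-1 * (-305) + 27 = 332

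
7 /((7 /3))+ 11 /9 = 38 /9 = 4.22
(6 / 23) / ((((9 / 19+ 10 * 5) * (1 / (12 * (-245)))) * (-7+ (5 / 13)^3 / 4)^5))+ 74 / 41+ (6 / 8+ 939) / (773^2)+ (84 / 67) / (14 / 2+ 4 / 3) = 882999682865903248840876525470420001237 / 451013548992708901503350809825922896300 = 1.96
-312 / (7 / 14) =-624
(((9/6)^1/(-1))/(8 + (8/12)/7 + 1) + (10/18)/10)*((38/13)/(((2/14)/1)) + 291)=-34.06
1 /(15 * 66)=1 /990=0.00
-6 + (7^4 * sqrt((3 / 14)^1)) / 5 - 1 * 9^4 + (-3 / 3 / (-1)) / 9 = -6344.60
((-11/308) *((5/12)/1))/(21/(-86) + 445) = -215/6425832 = -0.00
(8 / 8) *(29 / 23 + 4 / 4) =52 / 23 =2.26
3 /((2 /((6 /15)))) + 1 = 8 /5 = 1.60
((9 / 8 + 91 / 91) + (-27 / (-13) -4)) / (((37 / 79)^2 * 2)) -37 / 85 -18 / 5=-86529751 / 24203920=-3.58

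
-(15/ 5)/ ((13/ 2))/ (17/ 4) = -24/ 221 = -0.11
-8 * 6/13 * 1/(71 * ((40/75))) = -90/923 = -0.10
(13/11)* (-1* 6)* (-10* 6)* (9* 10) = 421200/11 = 38290.91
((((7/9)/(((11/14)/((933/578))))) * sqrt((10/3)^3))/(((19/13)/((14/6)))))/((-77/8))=-15848560 * sqrt(30)/53817291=-1.61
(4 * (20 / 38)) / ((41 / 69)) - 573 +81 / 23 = -10139862 / 17917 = -565.94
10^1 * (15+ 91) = 1060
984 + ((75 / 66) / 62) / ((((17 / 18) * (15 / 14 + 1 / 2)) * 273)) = 1631415003 / 1657942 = 984.00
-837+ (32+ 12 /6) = -803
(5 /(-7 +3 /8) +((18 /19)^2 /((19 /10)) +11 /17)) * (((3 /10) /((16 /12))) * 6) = 60855759 /123599180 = 0.49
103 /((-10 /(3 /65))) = -309 /650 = -0.48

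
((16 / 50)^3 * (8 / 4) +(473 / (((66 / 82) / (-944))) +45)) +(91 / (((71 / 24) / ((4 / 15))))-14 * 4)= -1846310841263 / 3328125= -554760.06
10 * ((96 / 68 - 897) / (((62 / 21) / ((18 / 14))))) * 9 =-18498375 / 527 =-35101.28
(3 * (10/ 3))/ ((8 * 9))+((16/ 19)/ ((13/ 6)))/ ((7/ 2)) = 15557/ 62244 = 0.25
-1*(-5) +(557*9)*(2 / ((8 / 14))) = 17550.50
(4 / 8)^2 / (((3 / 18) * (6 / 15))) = 3.75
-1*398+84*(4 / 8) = -356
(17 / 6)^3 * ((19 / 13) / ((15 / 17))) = 1586899 / 42120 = 37.68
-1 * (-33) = 33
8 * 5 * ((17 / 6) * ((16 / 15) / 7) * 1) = 1088 / 63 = 17.27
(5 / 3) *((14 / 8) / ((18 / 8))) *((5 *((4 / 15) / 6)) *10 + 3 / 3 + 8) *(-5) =-17675 / 243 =-72.74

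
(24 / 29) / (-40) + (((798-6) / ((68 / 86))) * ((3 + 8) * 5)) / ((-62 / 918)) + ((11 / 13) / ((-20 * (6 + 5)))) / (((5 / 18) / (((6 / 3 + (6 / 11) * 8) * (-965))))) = -524262594894 / 642785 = -815611.12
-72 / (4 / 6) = -108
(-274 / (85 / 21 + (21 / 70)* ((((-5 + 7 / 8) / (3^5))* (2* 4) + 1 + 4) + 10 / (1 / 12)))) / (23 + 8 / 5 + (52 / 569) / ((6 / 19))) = -1104983775 / 4166196772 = -0.27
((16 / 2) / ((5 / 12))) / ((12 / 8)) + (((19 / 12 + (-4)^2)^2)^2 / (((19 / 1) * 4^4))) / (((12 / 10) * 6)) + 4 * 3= 499791597481 / 18154782720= 27.53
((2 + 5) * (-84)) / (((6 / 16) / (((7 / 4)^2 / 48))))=-2401 / 24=-100.04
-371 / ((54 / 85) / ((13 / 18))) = -409955 / 972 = -421.76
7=7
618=618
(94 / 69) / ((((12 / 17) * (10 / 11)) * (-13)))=-8789 / 53820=-0.16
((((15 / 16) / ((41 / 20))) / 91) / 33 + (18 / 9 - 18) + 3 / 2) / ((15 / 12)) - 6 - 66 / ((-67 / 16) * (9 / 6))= -97511741 / 13748735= -7.09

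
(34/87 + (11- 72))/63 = -5273/5481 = -0.96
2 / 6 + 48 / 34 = 89 / 51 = 1.75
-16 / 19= -0.84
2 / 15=0.13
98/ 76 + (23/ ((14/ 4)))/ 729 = 251795/ 193914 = 1.30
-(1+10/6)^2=-64/9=-7.11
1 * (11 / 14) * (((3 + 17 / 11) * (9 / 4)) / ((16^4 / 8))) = 225 / 229376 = 0.00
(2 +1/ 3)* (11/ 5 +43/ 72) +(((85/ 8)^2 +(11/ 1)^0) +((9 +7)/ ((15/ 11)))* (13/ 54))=3194437/ 25920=123.24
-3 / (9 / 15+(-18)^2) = -5 / 541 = -0.01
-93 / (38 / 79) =-193.34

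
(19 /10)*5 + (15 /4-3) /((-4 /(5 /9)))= 451 /48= 9.40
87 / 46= 1.89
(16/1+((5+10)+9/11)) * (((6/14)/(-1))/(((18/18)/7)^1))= -95.45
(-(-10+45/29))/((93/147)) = 12005/899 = 13.35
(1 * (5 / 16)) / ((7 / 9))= 45 / 112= 0.40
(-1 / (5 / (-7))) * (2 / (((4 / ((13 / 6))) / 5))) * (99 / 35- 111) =-820.30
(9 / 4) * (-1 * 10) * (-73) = 3285 / 2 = 1642.50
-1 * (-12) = 12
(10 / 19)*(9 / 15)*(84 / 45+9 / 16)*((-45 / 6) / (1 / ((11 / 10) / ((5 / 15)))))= -57717 / 3040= -18.99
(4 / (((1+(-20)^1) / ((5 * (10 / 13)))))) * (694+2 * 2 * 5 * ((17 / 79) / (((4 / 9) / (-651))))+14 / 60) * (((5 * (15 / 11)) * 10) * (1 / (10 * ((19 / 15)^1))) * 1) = 477097500 / 19513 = 24450.24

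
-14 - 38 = -52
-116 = -116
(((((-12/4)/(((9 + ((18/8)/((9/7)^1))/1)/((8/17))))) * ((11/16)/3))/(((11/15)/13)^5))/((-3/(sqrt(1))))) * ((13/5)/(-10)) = -48871441125/10702571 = -4566.33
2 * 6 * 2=24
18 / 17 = 1.06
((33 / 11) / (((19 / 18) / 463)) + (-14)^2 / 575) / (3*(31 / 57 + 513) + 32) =7189937 / 8590500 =0.84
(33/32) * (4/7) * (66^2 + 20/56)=2012637/784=2567.14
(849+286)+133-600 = 668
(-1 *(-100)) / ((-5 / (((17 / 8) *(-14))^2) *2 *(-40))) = 14161 / 64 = 221.27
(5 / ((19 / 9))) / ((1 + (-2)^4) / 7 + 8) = 315 / 1387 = 0.23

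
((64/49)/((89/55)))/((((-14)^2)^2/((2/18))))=220/94236849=0.00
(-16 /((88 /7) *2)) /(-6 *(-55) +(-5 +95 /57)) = -3 /1540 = -0.00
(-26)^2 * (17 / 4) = 2873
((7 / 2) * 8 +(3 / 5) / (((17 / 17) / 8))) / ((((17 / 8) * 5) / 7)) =9184 / 425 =21.61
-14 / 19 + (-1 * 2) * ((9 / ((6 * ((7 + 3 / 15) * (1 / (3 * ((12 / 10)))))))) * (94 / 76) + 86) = -13269 / 76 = -174.59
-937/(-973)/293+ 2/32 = 300081/4561424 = 0.07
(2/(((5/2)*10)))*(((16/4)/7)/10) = 0.00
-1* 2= -2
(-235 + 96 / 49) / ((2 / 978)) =-5583891 / 49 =-113956.96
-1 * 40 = -40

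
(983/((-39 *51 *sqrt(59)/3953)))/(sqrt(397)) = -65861 *sqrt(23423)/789633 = -12.77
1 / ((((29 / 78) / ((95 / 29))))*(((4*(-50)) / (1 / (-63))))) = 247 / 353220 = 0.00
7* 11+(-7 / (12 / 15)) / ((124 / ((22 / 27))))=515207 / 6696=76.94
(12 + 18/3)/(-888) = -0.02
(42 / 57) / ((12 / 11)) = 77 / 114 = 0.68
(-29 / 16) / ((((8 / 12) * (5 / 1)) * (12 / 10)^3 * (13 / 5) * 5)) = -725 / 29952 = -0.02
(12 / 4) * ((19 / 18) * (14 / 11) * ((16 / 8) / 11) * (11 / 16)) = 133 / 264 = 0.50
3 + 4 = 7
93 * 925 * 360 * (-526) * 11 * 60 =-10751198040000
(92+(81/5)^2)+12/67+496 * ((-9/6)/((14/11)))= -2696191/11725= -229.95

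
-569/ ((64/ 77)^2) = -3373601/ 4096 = -823.63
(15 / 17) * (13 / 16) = 195 / 272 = 0.72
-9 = -9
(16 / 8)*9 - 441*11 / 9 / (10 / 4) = -988 / 5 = -197.60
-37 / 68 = -0.54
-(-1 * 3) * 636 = 1908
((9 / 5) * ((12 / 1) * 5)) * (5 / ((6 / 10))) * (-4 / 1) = -3600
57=57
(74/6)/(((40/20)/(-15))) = -92.50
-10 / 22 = -5 / 11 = -0.45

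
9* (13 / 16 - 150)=-21483 / 16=-1342.69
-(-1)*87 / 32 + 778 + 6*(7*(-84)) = -87913 / 32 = -2747.28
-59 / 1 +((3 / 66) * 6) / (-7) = -4546 / 77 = -59.04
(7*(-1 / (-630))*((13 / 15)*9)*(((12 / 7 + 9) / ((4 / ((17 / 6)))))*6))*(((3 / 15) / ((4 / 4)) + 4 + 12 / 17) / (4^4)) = 5421 / 71680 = 0.08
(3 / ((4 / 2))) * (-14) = -21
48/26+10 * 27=3534/13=271.85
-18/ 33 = -6/ 11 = -0.55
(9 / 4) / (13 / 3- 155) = -27 / 1808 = -0.01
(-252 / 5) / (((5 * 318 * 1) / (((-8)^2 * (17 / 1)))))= -45696 / 1325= -34.49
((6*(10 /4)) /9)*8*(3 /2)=20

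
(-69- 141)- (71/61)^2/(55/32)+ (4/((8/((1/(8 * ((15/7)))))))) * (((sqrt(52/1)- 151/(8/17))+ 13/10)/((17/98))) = -294497007193/1113323200+ 343 * sqrt(13)/1020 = -263.31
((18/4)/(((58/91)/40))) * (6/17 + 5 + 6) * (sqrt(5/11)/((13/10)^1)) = 1215900 * sqrt(55)/5423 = 1662.80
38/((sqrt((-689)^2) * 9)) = 38/6201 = 0.01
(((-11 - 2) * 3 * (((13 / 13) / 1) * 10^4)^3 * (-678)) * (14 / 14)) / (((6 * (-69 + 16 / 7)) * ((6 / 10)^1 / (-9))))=990867237687366.17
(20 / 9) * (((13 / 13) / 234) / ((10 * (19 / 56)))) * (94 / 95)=5264 / 1900665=0.00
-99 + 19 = -80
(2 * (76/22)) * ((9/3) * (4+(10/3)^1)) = 152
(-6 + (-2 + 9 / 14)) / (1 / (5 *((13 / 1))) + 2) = -6695 / 1834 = -3.65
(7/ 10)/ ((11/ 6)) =21/ 55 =0.38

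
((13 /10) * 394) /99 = 2561 /495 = 5.17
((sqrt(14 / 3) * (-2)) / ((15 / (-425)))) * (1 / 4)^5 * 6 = 85 * sqrt(42) / 768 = 0.72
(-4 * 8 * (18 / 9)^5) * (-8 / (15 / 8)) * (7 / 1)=458752 / 15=30583.47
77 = 77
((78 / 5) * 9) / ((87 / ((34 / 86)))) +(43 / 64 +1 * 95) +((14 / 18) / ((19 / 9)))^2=96.45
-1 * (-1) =1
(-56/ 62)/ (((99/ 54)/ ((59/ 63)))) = -472/ 1023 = -0.46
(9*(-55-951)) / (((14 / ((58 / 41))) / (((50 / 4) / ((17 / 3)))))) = -9846225 / 4879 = -2018.08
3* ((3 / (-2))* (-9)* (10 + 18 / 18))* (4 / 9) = 198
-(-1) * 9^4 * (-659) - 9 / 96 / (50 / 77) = -6917918631 / 1600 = -4323699.14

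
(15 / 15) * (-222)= -222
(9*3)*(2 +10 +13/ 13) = 351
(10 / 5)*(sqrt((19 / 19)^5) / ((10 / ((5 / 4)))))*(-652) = -163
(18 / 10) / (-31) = -9 / 155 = -0.06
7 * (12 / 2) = 42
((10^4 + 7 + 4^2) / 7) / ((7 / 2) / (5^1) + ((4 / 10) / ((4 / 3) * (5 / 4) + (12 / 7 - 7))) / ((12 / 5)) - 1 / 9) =68557320 / 25991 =2637.73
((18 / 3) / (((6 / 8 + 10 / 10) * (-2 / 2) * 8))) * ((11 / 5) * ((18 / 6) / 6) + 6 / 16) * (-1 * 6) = 531 / 140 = 3.79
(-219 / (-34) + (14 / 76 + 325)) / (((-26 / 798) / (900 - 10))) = -2001979350 / 221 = -9058730.09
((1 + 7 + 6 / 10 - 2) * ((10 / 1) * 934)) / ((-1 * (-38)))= 30822 / 19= 1622.21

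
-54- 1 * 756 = -810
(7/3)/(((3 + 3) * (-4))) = -7/72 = -0.10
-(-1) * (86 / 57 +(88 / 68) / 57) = 1484 / 969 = 1.53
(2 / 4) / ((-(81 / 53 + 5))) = -53 / 692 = -0.08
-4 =-4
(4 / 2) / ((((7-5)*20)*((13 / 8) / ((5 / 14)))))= 1 / 91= 0.01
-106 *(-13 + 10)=318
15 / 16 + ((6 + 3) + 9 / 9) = 175 / 16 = 10.94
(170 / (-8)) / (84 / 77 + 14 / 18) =-1683 / 148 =-11.37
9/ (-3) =-3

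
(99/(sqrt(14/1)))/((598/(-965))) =-95535 * sqrt(14)/8372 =-42.70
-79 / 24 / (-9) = 79 / 216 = 0.37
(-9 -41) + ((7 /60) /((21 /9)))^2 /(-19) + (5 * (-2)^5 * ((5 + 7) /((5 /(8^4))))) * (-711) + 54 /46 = 1118306255.17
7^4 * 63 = 151263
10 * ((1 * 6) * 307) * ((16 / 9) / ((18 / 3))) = 49120 / 9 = 5457.78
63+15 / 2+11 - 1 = 161 / 2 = 80.50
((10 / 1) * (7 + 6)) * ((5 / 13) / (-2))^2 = 4.81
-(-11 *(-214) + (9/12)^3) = -150683/64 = -2354.42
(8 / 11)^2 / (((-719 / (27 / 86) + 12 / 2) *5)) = -216 / 4663945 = -0.00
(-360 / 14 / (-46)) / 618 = 15 / 16583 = 0.00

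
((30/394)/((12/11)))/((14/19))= 0.09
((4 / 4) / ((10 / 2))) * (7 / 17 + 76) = 1299 / 85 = 15.28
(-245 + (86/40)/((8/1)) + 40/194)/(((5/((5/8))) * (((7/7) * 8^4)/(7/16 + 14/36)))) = -451608451/73232547840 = -0.01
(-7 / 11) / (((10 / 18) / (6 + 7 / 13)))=-1071 / 143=-7.49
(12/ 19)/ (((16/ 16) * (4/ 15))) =45/ 19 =2.37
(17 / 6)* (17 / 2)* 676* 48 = 781456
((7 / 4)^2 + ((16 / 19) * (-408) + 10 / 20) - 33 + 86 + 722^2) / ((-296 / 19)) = -158383083 / 4736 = -33442.37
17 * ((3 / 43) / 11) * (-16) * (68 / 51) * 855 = -930240 / 473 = -1966.68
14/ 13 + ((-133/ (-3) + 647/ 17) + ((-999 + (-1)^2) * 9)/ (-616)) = 20022253/ 204204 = 98.05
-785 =-785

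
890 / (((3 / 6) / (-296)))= -526880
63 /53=1.19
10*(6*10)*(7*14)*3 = 176400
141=141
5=5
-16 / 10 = -8 / 5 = -1.60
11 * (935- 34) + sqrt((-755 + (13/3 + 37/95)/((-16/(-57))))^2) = 425967/40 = 10649.18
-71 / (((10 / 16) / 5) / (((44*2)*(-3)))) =149952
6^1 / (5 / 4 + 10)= 0.53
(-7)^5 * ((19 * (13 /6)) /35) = -593047 /30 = -19768.23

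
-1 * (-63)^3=250047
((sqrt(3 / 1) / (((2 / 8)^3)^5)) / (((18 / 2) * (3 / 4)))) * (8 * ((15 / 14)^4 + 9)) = 94577327341568 * sqrt(3) / 7203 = 22742292961.22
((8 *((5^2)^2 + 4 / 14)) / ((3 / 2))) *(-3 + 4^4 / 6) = 396848 / 3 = 132282.67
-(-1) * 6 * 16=96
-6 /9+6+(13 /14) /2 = 5.80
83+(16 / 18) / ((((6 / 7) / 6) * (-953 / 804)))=222289 / 2859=77.75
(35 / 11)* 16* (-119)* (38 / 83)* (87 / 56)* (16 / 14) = -4924.60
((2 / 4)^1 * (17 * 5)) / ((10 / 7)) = 29.75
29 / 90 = 0.32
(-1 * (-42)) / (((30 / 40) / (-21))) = -1176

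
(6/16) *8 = 3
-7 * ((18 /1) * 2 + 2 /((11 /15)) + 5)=-3367 /11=-306.09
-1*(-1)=1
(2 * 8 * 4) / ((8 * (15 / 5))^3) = 1 / 216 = 0.00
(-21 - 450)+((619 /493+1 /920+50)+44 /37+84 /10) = -6883092031 /16781720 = -410.15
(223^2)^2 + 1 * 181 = 2472973622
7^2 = 49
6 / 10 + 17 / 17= 8 / 5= 1.60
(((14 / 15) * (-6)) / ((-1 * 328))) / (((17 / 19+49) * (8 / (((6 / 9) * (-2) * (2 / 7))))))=-19 / 1166040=-0.00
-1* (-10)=10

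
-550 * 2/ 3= -366.67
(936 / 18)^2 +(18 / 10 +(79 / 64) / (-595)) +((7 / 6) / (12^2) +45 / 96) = 556496695 / 205632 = 2706.27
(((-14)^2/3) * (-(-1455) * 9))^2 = 731948691600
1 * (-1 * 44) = -44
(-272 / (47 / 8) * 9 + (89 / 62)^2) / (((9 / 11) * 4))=-823994699 / 6504048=-126.69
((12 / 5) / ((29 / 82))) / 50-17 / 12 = -1.28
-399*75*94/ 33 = -937650/ 11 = -85240.91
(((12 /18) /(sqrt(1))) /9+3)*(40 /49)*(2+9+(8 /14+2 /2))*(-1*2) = -584320 /9261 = -63.09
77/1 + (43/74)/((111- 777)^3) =1683236470565/21860213904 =77.00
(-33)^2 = 1089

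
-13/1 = -13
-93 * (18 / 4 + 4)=-1581 / 2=-790.50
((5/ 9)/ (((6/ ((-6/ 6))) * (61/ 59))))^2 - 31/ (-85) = 343760641/ 922287060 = 0.37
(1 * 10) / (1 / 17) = 170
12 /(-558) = -2 /93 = -0.02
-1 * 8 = -8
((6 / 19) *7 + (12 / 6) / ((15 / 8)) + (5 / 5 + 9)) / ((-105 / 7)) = -3784 / 4275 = -0.89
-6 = -6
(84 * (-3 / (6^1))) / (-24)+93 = 379 / 4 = 94.75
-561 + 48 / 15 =-2789 / 5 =-557.80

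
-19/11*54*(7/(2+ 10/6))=-21546/121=-178.07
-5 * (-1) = 5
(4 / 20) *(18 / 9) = 2 / 5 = 0.40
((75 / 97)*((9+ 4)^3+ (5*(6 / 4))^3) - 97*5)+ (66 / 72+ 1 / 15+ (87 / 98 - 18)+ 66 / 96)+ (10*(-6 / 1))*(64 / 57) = 31580578637 / 21673680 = 1457.09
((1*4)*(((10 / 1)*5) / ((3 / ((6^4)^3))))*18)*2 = 5224277606400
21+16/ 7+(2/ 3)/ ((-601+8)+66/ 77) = 2026807/ 87045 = 23.28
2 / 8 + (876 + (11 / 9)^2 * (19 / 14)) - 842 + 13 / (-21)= 80873 / 2268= 35.66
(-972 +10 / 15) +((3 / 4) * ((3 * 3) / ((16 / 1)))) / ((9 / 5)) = -186451 / 192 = -971.10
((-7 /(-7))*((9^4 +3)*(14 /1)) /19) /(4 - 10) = -15316 /19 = -806.11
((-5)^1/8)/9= -5/72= -0.07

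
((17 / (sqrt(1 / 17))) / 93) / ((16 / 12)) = 17 * sqrt(17) / 124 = 0.57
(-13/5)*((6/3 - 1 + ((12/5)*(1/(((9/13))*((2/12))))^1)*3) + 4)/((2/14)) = -30667/25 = -1226.68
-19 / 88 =-0.22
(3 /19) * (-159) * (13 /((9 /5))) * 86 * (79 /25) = -4681066 /95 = -49274.38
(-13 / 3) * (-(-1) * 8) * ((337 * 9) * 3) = -315432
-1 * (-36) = 36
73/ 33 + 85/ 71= 3.41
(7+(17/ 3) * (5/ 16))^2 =177241/ 2304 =76.93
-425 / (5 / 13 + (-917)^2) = -5525 / 10931562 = -0.00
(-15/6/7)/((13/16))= -40/91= -0.44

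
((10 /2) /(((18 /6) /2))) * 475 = 4750 /3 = 1583.33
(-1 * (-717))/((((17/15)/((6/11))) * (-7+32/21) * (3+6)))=-30114/4301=-7.00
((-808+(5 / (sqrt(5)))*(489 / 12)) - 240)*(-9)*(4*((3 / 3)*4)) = 150912 - 5868*sqrt(5) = 137790.75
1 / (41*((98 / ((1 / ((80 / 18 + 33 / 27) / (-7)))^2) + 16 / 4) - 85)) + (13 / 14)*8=321869 / 43337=7.43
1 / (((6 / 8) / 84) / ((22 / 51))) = 2464 / 51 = 48.31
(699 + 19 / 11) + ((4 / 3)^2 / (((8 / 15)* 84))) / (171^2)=28399093183 / 40528026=700.73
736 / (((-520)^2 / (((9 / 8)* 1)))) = 207 / 67600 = 0.00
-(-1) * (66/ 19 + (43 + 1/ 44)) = 38871/ 836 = 46.50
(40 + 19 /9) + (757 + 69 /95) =683861 /855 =799.84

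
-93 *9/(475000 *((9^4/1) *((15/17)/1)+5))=-14229/46787500000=-0.00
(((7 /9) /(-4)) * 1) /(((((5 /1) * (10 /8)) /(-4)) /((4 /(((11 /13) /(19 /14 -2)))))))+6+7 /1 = 3471 /275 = 12.62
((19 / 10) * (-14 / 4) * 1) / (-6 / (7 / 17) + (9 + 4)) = 931 / 220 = 4.23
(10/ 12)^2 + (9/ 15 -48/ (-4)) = 2393/ 180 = 13.29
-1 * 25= -25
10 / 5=2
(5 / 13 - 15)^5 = -247609900000 / 371293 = -666885.45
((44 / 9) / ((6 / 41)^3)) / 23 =758131 / 11178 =67.82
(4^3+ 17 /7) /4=465 /28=16.61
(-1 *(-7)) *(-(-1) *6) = 42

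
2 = 2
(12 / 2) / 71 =6 / 71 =0.08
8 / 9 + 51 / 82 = 1115 / 738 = 1.51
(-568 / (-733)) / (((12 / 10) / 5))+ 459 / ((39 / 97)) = 32727659 / 28587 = 1144.84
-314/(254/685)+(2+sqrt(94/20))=-107291/127+sqrt(470)/10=-842.64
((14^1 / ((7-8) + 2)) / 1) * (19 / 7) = 38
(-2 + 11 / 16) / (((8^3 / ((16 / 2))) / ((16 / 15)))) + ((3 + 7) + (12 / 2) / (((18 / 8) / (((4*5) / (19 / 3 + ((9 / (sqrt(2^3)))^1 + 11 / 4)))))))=55603839 / 3335360 - 17280*sqrt(2) / 10423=14.33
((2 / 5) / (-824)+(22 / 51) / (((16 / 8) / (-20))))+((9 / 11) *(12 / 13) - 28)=-474128653 / 15023580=-31.56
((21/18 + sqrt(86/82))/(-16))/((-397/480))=30 *sqrt(1763)/16277 + 35/397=0.17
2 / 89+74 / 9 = 6604 / 801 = 8.24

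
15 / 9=5 / 3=1.67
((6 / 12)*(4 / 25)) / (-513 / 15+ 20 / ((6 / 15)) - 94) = -2 / 1955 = -0.00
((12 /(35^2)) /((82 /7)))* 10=12 /1435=0.01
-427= -427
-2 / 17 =-0.12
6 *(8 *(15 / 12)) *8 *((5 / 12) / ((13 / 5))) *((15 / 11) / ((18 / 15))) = 12500 / 143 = 87.41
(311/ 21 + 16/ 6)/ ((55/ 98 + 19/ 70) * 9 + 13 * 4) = 12845/ 43728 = 0.29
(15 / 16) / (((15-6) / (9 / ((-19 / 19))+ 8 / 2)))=-25 / 48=-0.52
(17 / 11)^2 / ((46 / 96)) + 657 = 1842303 / 2783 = 661.98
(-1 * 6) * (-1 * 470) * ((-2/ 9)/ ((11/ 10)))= -18800/ 33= -569.70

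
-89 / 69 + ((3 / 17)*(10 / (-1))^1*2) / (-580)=-43670 / 34017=-1.28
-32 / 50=-16 / 25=-0.64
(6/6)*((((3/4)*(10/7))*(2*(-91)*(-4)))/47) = 780/47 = 16.60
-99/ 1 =-99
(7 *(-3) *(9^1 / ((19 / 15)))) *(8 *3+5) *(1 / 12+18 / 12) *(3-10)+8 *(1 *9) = 192123 / 4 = 48030.75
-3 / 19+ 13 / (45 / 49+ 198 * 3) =-75350 / 553869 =-0.14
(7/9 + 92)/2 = 835/18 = 46.39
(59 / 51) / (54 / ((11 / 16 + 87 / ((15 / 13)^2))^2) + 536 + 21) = 370469028779 / 178375384412967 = 0.00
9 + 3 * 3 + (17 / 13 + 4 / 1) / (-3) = 16.23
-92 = -92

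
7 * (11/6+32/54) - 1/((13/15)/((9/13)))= 147683/9126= 16.18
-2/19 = -0.11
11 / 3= 3.67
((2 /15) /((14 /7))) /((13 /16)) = 16 /195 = 0.08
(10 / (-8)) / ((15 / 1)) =-0.08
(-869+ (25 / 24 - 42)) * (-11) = 240229 / 24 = 10009.54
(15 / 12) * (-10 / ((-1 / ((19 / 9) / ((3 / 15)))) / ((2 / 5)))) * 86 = 40850 / 9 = 4538.89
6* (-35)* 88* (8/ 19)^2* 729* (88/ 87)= -25291284480/ 10469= -2415826.20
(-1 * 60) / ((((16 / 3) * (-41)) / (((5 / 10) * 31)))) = 1395 / 328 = 4.25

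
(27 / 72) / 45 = 1 / 120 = 0.01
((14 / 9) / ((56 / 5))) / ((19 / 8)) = 10 / 171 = 0.06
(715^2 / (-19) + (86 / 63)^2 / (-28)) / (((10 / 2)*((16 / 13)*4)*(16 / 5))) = -92322095489 / 270273024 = -341.59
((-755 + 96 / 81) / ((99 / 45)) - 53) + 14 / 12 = -234319 / 594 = -394.48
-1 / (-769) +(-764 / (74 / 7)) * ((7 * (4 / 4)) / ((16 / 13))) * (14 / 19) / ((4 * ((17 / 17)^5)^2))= -654922213 / 8649712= -75.72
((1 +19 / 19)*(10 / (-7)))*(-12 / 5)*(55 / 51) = 7.39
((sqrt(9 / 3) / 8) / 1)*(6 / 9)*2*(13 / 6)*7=91*sqrt(3) / 36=4.38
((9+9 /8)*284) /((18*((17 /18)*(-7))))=-5751 /238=-24.16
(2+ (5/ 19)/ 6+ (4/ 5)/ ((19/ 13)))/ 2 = 1477/ 1140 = 1.30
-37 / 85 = -0.44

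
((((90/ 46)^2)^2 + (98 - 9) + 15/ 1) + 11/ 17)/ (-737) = -567547764/ 3506127889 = -0.16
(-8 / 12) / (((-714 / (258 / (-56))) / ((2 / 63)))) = -43 / 314874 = -0.00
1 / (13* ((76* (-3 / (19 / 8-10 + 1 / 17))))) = 343 / 134368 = 0.00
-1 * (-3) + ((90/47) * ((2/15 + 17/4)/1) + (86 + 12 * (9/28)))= 66623/658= 101.25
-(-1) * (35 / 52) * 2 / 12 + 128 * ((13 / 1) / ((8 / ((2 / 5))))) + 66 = 232927 / 1560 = 149.31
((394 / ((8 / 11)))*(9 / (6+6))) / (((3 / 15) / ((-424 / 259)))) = -1722765 / 518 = -3325.80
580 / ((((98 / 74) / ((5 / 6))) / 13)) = 697450 / 147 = 4744.56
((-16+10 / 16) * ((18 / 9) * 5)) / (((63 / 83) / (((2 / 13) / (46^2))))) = -17015 / 1155336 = -0.01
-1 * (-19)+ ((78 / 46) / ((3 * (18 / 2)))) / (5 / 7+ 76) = 19.00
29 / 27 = 1.07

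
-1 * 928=-928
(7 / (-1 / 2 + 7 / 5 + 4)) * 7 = 10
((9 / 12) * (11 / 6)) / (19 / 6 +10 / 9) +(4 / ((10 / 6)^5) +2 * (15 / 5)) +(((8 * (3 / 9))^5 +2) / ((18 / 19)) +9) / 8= 4939787017 / 191362500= 25.81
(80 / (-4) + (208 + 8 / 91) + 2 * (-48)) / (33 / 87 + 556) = 48604 / 293657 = 0.17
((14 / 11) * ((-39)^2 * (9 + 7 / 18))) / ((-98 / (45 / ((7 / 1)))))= -1285245 / 1078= -1192.25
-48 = -48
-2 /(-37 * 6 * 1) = 1 /111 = 0.01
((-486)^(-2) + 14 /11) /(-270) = -661351 /140300424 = -0.00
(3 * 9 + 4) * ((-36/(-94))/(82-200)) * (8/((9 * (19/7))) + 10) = -54746/52687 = -1.04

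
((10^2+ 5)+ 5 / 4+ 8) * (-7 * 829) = -2651971 / 4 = -662992.75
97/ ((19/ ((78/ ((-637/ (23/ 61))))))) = -0.24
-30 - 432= -462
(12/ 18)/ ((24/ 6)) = 1/ 6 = 0.17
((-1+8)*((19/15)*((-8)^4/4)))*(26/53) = 3540992/795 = 4454.08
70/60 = 7/6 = 1.17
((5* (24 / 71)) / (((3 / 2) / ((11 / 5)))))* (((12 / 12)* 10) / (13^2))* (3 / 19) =0.02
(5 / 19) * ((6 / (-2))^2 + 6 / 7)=345 / 133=2.59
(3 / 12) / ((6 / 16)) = 0.67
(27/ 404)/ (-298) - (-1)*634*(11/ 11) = 76328501/ 120392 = 634.00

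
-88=-88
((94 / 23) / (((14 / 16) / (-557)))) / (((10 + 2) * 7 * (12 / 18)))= -46.46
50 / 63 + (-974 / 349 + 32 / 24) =-14596 / 21987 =-0.66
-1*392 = -392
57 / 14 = 4.07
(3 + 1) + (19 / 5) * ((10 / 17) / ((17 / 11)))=1574 / 289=5.45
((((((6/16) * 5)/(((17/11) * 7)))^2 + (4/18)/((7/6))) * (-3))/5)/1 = -599563/4531520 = -0.13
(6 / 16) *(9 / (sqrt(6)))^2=81 / 16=5.06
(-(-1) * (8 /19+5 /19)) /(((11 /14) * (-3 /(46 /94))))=-4186 /29469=-0.14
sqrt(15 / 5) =sqrt(3) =1.73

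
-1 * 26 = -26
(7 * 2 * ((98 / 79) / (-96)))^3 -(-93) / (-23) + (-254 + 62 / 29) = -1163404075288573 / 4546119347712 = -255.91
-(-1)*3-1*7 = -4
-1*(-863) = 863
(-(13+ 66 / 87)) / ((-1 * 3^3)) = 133 / 261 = 0.51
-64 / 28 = -16 / 7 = -2.29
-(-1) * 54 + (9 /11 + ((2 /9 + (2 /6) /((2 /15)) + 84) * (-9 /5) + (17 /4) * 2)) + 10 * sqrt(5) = -5103 /55 + 10 * sqrt(5) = -70.42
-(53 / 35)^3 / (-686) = 148877 / 29412250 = 0.01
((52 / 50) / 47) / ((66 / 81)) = 351 / 12925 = 0.03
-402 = -402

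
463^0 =1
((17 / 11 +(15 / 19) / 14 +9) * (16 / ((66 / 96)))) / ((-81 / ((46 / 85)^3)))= -386490887168 / 800532203625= -0.48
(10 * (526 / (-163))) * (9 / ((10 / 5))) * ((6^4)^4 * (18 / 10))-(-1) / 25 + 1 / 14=-42068673050974611243 / 57050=-737400053478959.01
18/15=6/5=1.20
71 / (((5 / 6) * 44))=213 / 110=1.94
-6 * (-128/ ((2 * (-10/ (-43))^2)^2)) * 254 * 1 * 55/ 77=11909149.08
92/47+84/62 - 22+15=-5373/1457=-3.69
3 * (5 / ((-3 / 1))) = -5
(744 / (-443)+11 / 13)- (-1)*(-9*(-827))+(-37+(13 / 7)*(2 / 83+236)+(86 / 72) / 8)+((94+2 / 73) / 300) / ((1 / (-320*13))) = 2300239319254997 / 351729312480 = 6539.80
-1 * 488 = -488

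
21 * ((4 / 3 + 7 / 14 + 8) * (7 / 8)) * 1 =2891 / 16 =180.69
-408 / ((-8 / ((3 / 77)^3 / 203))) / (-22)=-0.00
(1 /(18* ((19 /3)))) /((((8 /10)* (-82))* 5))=-1 /37392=-0.00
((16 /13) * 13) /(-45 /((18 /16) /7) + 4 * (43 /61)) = -244 /4227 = -0.06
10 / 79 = 0.13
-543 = -543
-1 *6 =-6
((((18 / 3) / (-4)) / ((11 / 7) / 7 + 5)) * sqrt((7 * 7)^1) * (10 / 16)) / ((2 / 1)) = -5145 / 8192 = -0.63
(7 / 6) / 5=7 / 30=0.23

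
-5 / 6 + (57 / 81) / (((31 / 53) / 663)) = 444629 / 558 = 796.83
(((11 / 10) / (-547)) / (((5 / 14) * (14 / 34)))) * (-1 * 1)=187 / 13675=0.01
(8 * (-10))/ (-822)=40/ 411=0.10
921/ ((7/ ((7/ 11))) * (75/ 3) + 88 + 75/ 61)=2.53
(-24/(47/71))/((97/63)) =-23.55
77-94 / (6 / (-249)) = 3978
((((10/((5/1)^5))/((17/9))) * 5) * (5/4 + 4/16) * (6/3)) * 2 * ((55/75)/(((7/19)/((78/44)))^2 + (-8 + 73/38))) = -39533832/6402274375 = -0.01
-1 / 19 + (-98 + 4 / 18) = -16729 / 171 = -97.83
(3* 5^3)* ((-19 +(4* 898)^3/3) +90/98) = 283867110131750/49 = 5793206329219.39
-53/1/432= -53/432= -0.12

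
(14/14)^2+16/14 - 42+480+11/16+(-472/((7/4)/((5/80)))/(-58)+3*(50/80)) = 1438851/3248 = 443.00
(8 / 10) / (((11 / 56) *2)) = 112 / 55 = 2.04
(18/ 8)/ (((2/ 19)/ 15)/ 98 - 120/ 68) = -2136645/ 1675732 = -1.28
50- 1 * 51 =-1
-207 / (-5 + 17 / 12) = 2484 / 43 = 57.77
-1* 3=-3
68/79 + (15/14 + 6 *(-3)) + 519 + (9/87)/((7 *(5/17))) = 502.98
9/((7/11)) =99/7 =14.14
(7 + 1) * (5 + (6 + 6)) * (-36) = -4896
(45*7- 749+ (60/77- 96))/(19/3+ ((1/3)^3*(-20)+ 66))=-1100250/148841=-7.39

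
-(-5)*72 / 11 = 360 / 11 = 32.73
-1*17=-17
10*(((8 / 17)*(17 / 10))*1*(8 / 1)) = 64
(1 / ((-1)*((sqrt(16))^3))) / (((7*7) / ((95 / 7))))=-95 / 21952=-0.00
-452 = -452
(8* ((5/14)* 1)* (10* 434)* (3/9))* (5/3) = 6888.89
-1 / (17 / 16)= -0.94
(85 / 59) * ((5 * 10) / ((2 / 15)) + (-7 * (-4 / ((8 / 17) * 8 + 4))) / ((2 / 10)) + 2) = 1108060 / 1947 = 569.11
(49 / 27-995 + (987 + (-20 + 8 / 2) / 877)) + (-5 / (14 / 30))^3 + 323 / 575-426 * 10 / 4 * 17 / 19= -194188731387136 / 88731724725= -2188.49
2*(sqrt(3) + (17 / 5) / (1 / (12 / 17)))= 2*sqrt(3) + 24 / 5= 8.26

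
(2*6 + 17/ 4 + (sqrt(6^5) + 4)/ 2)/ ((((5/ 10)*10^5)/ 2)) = 73/ 100000 + 9*sqrt(6)/ 12500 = 0.00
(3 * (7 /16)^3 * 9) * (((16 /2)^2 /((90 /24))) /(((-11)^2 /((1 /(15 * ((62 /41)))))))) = 0.01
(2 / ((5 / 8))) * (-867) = -13872 / 5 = -2774.40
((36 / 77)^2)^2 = 1679616 / 35153041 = 0.05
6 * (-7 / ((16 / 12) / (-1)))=31.50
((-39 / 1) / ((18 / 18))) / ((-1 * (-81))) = -13 / 27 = -0.48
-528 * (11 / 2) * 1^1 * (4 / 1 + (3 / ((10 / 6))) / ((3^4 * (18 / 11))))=-1573484 / 135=-11655.44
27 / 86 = 0.31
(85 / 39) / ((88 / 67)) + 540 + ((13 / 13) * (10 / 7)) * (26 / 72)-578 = -2581961 / 72072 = -35.82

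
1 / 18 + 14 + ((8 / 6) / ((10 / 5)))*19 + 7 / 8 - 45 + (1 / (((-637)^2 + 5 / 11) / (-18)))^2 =-780090816529225 / 44825649478416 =-17.40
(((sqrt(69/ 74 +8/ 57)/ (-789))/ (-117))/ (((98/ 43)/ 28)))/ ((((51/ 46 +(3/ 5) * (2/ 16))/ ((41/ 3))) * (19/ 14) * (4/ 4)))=0.00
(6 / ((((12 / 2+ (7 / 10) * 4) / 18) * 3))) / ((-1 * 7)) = -45 / 77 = -0.58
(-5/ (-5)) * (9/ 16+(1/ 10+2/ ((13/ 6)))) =1649/ 1040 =1.59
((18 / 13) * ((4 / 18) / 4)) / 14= 1 / 182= 0.01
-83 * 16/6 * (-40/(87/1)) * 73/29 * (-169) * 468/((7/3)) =-51116632320/5887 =-8682967.95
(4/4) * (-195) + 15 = -180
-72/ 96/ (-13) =3/ 52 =0.06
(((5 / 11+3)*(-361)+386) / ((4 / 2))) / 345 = -4736 / 3795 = -1.25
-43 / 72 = -0.60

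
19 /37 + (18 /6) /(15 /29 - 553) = 301199 /592814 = 0.51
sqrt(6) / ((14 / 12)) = 6 * sqrt(6) / 7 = 2.10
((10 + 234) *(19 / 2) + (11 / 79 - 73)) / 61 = 177366 / 4819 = 36.81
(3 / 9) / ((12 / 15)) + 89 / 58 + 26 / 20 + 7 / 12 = 556 / 145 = 3.83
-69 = -69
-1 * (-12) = 12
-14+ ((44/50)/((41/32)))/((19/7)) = -267722/19475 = -13.75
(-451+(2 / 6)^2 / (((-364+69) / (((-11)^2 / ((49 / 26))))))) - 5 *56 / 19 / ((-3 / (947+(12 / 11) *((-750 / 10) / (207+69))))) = 2626195686463 / 625366665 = 4199.45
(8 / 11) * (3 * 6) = 144 / 11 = 13.09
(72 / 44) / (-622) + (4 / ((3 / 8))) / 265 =0.04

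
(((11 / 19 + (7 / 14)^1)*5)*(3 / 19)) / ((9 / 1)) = 205 / 2166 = 0.09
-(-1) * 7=7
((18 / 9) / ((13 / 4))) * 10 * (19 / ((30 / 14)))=2128 / 39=54.56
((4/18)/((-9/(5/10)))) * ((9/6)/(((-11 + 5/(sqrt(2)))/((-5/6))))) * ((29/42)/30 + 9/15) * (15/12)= -43175/35435232 - 19625 * sqrt(2)/70870464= -0.00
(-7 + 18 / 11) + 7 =18 / 11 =1.64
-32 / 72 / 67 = -4 / 603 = -0.01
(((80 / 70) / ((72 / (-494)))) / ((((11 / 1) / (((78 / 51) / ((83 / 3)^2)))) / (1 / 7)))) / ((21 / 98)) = -0.00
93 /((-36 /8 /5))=-310 /3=-103.33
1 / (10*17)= 1 / 170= 0.01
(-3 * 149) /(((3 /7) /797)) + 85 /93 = -77308118 /93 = -831270.09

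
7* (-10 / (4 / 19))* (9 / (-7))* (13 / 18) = 1235 / 4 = 308.75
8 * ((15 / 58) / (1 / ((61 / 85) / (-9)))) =-244 / 1479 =-0.16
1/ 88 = 0.01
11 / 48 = 0.23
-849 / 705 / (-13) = 283 / 3055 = 0.09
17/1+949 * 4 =3813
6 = 6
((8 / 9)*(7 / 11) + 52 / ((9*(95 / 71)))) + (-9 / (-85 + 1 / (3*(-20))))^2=1197902370332 / 244719990405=4.89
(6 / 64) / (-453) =-1 / 4832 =-0.00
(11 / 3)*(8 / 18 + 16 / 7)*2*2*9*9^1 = 22704 / 7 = 3243.43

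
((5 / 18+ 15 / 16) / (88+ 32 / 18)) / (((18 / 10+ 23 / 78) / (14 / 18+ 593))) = 3.84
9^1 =9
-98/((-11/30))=2940/11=267.27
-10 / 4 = -5 / 2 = -2.50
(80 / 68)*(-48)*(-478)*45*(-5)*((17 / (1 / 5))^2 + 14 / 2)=-746689536000 / 17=-43922913882.35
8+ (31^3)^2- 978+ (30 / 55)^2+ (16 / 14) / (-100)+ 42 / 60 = 887502711.99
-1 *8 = -8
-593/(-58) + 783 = 46007/58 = 793.22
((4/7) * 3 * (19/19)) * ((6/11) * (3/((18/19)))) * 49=1596/11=145.09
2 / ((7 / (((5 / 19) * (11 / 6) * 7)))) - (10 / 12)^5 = 83185 / 147744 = 0.56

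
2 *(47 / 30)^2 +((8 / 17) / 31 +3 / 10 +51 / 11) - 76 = -86267491 / 1304325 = -66.14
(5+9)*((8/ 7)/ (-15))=-16/ 15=-1.07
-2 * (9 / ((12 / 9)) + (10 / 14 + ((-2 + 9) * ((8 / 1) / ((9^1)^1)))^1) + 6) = -39.37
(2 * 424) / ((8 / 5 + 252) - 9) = 4240 / 1223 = 3.47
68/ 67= 1.01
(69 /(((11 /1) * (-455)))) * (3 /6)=-69 /10010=-0.01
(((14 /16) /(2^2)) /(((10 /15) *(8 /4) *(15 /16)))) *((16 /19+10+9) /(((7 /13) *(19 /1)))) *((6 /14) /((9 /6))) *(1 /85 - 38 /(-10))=0.37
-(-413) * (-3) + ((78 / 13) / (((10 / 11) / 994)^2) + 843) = 179318634 / 25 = 7172745.36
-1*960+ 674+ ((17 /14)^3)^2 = -2129309727 /7529536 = -282.79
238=238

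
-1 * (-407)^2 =-165649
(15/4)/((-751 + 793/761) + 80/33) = -376695/75091256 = -0.01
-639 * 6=-3834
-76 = -76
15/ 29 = 0.52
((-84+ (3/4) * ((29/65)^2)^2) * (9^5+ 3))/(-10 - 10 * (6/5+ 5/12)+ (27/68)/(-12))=72227704917621456/381628511875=189261.82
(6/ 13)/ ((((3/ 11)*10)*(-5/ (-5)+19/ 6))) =66/ 1625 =0.04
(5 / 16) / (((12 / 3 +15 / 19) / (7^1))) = 95 / 208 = 0.46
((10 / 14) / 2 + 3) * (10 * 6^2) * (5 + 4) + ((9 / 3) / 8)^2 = 4873023 / 448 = 10877.28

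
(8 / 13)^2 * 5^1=320 / 169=1.89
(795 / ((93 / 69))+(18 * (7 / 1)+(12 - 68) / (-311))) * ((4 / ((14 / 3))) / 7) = 41418822 / 472409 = 87.68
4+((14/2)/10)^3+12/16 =5093/1000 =5.09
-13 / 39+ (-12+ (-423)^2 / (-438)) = -420.85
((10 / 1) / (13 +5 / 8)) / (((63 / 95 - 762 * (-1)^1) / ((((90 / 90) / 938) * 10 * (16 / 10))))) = 60800 / 3703869813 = 0.00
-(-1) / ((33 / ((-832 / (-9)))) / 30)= 8320 / 99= 84.04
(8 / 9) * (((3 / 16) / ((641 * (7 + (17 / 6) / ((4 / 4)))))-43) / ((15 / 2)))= -26019454 / 5105565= -5.10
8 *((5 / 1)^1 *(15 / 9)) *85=17000 / 3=5666.67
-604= -604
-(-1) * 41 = 41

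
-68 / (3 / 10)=-680 / 3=-226.67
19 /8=2.38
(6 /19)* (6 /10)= 18 /95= 0.19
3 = 3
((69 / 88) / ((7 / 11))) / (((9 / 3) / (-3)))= -69 / 56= -1.23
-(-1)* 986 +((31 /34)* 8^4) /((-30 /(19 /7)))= 1156874 /1785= 648.11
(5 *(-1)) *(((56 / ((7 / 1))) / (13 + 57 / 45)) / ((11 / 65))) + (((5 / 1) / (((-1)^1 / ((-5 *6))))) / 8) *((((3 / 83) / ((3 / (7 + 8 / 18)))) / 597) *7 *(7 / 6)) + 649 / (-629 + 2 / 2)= -11588573349239 / 659266541208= -17.58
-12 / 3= -4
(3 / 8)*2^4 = 6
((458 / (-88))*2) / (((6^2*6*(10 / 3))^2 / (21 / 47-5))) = 24503 / 268012800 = 0.00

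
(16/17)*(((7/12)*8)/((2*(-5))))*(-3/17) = 112/1445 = 0.08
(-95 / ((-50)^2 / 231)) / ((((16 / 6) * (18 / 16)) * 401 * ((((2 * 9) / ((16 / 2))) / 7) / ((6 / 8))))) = -10241 / 601500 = -0.02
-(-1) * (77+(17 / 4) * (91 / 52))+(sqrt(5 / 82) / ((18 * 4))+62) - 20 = 126.44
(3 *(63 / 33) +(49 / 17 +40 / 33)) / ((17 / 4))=22040 / 9537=2.31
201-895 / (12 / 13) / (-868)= 2105251 / 10416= 202.12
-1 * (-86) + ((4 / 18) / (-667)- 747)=-3967985 / 6003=-661.00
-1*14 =-14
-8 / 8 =-1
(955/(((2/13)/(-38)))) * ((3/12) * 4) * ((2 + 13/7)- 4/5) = -5047939/7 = -721134.14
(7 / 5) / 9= 7 / 45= 0.16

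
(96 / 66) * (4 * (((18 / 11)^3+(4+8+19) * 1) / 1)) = 205.86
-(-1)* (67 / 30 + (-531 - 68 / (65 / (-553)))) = 3881 / 78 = 49.76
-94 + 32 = -62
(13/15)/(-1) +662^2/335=1313861/1005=1307.32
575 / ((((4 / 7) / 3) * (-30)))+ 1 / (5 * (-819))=-3296483 / 32760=-100.63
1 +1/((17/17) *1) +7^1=9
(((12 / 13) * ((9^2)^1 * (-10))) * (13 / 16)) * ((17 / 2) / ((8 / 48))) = -61965 / 2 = -30982.50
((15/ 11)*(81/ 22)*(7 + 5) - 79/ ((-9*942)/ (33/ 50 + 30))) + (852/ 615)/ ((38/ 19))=42918990929/ 700989300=61.23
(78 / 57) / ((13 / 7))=14 / 19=0.74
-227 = -227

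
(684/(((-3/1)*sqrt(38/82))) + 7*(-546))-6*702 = -8034-12*sqrt(779) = -8368.93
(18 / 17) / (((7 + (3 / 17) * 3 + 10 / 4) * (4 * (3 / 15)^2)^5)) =1006.81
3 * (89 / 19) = 267 / 19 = 14.05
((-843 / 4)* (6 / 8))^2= 6395841 / 256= 24983.75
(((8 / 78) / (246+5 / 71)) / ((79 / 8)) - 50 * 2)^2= 28974673941281357584 / 2897469840078801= 9999.99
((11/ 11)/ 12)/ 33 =1/ 396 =0.00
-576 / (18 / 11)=-352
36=36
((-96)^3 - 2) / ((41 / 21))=-18579498 / 41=-453158.49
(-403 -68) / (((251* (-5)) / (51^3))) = 62478621 / 1255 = 49783.76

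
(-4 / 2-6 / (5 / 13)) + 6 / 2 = -73 / 5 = -14.60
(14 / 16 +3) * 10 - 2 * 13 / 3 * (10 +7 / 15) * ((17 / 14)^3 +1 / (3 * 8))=-23605087 / 185220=-127.44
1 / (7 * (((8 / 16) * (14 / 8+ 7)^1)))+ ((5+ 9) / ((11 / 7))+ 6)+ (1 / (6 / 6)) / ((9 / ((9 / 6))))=244303 / 16170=15.11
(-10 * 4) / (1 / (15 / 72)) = -8.33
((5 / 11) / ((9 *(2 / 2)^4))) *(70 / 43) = 350 / 4257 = 0.08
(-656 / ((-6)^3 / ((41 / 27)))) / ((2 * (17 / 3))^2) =1681 / 46818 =0.04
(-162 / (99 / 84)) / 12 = -126 / 11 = -11.45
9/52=0.17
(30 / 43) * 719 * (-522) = -11259540 / 43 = -261849.77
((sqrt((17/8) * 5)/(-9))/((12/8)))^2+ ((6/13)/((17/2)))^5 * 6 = 44812728815921/768632763117258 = 0.06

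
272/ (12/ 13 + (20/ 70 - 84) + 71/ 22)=-544544/ 159287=-3.42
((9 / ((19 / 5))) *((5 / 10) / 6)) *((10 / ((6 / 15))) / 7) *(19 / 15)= 25 / 28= 0.89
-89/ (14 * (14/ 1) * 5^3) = -89/ 24500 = -0.00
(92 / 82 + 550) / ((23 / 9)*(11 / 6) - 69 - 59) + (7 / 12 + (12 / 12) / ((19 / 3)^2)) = -4566432023 / 1182718308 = -3.86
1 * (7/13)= 7/13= 0.54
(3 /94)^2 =9 /8836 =0.00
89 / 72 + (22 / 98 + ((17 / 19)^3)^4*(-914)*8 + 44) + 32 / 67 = -982959683991720111771181 / 523174527309182872536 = -1878.84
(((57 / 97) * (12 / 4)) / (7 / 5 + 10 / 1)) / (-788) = -15 / 76436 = -0.00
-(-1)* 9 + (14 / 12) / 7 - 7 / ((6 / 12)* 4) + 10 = 47 / 3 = 15.67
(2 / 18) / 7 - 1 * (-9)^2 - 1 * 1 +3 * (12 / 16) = -20093 / 252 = -79.73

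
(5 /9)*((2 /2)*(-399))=-665 /3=-221.67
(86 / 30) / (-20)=-43 / 300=-0.14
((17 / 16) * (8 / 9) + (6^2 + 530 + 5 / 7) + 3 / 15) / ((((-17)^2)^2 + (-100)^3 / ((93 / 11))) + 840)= -11090281 / 662429670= -0.02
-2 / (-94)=1 / 47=0.02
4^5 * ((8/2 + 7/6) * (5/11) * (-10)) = -24048.48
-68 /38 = -34 /19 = -1.79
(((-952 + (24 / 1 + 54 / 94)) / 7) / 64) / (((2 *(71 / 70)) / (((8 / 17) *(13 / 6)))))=-2833285 / 2722992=-1.04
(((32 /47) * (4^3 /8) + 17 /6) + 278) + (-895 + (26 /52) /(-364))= -62484017 /102648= -608.72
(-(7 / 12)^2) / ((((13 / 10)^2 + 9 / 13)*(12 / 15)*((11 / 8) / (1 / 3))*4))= -79625 / 7358472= -0.01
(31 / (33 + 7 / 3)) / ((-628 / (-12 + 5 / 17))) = 18507 / 1131656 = 0.02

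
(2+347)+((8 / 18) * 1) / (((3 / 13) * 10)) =47141 / 135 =349.19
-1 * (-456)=456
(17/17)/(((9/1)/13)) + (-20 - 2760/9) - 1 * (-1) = -2918/9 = -324.22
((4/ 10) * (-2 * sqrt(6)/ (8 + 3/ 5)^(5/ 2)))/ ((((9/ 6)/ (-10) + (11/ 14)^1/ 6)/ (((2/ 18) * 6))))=700 * sqrt(1290)/ 79507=0.32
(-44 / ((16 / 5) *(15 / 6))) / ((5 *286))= -0.00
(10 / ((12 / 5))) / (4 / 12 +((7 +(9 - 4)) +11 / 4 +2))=10 / 41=0.24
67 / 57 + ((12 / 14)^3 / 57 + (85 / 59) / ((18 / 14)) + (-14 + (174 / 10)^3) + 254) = 5510.33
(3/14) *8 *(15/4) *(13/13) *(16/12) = 60/7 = 8.57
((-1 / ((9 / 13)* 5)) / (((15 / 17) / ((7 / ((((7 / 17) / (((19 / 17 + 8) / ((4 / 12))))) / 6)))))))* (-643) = 8810386 / 15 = 587359.07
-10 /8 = -5 /4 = -1.25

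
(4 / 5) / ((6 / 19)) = 38 / 15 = 2.53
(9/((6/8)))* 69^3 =3942108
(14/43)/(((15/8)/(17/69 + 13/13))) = 224/1035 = 0.22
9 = 9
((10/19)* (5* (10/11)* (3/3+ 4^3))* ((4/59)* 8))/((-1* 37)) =-2.28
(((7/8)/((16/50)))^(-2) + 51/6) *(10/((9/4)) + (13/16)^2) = 6219416737/141120000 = 44.07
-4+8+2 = 6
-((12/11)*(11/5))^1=-12/5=-2.40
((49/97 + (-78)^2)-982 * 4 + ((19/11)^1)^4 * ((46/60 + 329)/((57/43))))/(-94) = -558663450767/12014697420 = -46.50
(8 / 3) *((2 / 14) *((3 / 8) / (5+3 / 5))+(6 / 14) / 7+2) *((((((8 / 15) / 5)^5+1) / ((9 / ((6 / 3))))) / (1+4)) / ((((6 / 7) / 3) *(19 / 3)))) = 0.14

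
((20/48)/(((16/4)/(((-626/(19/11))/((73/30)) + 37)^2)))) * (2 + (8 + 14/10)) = 24105978121/1620016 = 14880.09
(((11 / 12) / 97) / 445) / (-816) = -0.00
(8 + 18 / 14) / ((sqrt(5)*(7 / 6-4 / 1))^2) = 0.23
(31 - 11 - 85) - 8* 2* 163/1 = -2673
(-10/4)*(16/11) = -40/11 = -3.64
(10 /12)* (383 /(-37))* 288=-2484.32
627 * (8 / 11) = 456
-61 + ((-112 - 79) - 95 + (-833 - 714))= -1894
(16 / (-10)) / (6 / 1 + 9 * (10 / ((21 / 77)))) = -1 / 210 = -0.00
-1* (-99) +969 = 1068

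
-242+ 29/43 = -241.33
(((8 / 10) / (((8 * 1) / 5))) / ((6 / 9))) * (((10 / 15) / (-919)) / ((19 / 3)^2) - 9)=-8957511 / 1327036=-6.75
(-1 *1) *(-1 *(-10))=-10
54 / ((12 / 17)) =153 / 2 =76.50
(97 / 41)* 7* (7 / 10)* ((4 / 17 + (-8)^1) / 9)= -104566 / 10455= -10.00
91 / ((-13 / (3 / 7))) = -3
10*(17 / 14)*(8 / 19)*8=5440 / 133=40.90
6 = 6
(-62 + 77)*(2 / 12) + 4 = 6.50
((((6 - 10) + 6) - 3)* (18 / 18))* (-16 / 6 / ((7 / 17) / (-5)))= -680 / 21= -32.38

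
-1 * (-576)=576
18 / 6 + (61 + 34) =98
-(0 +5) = -5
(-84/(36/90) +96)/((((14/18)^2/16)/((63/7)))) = -1329696/49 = -27136.65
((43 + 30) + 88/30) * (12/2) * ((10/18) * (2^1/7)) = 4556/63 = 72.32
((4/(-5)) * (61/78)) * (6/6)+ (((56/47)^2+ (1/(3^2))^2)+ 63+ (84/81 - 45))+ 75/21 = 23.41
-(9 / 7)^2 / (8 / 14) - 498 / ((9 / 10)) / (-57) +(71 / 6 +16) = 165895 / 4788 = 34.65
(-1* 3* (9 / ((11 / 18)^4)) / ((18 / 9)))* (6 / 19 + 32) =-870146064 / 278179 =-3128.01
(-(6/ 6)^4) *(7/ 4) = -7/ 4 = -1.75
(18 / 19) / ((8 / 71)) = 639 / 76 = 8.41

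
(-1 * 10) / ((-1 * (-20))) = -1 / 2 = -0.50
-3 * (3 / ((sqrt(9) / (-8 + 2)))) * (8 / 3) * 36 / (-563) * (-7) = 12096 / 563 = 21.48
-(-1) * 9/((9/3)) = 3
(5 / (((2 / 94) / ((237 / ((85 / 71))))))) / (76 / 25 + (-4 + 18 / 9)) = 19771725 / 442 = 44732.41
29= 29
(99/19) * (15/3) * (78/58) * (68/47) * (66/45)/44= 43758/25897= 1.69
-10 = -10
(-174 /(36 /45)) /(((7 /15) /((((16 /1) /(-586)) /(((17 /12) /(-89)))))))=-27874800 /34867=-799.46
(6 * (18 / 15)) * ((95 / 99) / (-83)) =-76 / 913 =-0.08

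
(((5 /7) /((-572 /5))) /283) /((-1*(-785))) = -5 /177901724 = -0.00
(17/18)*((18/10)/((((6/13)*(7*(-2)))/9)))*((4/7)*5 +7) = -45747/1960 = -23.34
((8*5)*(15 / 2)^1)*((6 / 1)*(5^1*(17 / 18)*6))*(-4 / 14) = -102000 / 7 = -14571.43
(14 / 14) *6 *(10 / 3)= 20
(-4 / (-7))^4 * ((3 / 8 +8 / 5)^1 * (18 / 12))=3792 / 12005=0.32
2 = 2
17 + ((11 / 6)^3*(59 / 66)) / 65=1439219 / 84240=17.08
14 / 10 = 7 / 5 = 1.40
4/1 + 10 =14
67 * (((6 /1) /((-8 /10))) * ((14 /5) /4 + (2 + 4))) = -13467 /4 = -3366.75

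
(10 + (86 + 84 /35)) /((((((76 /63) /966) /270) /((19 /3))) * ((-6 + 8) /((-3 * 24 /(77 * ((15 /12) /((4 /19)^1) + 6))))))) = -11087145216 /2101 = -5277080.06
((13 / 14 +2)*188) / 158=1927 / 553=3.48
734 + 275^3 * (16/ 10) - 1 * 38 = 33275696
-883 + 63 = -820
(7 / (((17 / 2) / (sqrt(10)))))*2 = 28*sqrt(10) / 17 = 5.21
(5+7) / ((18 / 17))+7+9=82 / 3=27.33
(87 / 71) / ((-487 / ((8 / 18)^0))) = -87 / 34577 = -0.00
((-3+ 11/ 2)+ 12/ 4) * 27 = 297/ 2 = 148.50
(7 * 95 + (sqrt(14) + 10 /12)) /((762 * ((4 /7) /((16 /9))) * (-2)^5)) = -27965 /329184 - 7 * sqrt(14) /54864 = -0.09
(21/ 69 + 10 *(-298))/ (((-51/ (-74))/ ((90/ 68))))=-38035815/ 6647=-5722.25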